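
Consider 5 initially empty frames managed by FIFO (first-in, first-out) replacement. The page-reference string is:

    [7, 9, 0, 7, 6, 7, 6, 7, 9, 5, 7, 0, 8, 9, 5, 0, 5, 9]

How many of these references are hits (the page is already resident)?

7 -> miss, frames [7]
9 -> miss, frames [7, 9]
0 -> miss, frames [7, 9, 0]
7 -> hit
6 -> miss, frames [7, 9, 0, 6]
7 -> hit
6 -> hit
7 -> hit
9 -> hit
5 -> miss, frames [7, 9, 0, 6, 5]
7 -> hit
0 -> hit
8 -> miss, evict 7, frames [9, 0, 6, 5, 8]
9 -> hit
5 -> hit
0 -> hit
5 -> hit
9 -> hit
Hits: 12.

12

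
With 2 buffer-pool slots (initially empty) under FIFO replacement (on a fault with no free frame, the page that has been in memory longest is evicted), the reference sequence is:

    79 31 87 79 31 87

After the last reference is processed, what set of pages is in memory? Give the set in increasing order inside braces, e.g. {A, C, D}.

{31, 87}

79 -> miss, frames [79]
31 -> miss, frames [79, 31]
87 -> miss, evict 79, frames [31, 87]
79 -> miss, evict 31, frames [87, 79]
31 -> miss, evict 87, frames [79, 31]
87 -> miss, evict 79, frames [31, 87]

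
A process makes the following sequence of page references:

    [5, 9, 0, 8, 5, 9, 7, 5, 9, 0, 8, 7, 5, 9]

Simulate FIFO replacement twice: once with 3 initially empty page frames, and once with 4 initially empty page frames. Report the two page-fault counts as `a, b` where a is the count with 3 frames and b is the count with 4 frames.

3 frames: F F F F F F F . . F F . F F → 11 faults.
4 frames: F F F F . . F F F F F F F F → 12 faults.
12 > 11: adding a frame increased faults — Belady's anomaly.

11, 12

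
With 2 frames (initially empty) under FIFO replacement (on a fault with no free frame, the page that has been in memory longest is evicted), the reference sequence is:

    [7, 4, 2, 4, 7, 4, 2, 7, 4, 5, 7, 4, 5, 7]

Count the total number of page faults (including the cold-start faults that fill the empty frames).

13

7 → fault, frames (7)
4 → fault, frames (7 4)
2 → fault, evict 7, frames (4 2)
4 → hit
7 → fault, evict 4, frames (2 7)
4 → fault, evict 2, frames (7 4)
2 → fault, evict 7, frames (4 2)
7 → fault, evict 4, frames (2 7)
4 → fault, evict 2, frames (7 4)
5 → fault, evict 7, frames (4 5)
7 → fault, evict 4, frames (5 7)
4 → fault, evict 5, frames (7 4)
5 → fault, evict 7, frames (4 5)
7 → fault, evict 4, frames (5 7)
Page faults: 13.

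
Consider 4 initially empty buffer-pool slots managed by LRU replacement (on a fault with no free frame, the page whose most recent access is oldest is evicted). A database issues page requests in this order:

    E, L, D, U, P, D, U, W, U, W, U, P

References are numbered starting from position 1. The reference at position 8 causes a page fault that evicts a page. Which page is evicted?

pos 1: E: fault, frames (E)
pos 2: L: fault, frames (E L)
pos 3: D: fault, frames (E L D)
pos 4: U: fault, frames (E L D U)
pos 5: P: fault, evict E, frames (L D U P)
pos 6: D: hit
pos 7: U: hit
pos 8: W: fault, evict L, frames (P D U W)
At position 8, page L is evicted.

L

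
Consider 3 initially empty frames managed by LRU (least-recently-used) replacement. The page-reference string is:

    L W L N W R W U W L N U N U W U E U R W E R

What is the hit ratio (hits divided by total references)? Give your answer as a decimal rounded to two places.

L -> miss, frames [L]
W -> miss, frames [L, W]
L -> hit
N -> miss, frames [W, L, N]
W -> hit
R -> miss, evict L, frames [N, W, R]
W -> hit
U -> miss, evict N, frames [R, W, U]
W -> hit
L -> miss, evict R, frames [U, W, L]
N -> miss, evict U, frames [W, L, N]
U -> miss, evict W, frames [L, N, U]
N -> hit
U -> hit
W -> miss, evict L, frames [N, U, W]
U -> hit
E -> miss, evict N, frames [W, U, E]
U -> hit
R -> miss, evict W, frames [E, U, R]
W -> miss, evict E, frames [U, R, W]
E -> miss, evict U, frames [R, W, E]
R -> hit
Hits: 9 of 22 references → 9/22 = 0.4091.

0.41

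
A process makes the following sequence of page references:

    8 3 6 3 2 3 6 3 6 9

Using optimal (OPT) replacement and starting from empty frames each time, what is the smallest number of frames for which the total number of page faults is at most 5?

f=1: 10 faults
f=2: 6 faults
f=3: 5 faults
f=4: 5 faults
f=5: 5 faults
Smallest f with faults ≤ 5 is 3.

3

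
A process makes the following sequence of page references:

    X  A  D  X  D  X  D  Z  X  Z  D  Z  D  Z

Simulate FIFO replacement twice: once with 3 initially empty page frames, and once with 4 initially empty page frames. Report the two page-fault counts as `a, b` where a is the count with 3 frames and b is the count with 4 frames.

3 frames: F F F . . . . F F . . . . . → 5 faults.
4 frames: F F F . . . . F . . . . . . → 4 faults.
4 < 5: adding a frame reduced faults, as is typical.

5, 4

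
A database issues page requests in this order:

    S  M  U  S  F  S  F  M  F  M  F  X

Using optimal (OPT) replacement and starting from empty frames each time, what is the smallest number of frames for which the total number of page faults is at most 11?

f=1: 12 faults
f=2: 6 faults
f=3: 5 faults
f=4: 5 faults
f=5: 5 faults
Smallest f with faults ≤ 11 is 2.

2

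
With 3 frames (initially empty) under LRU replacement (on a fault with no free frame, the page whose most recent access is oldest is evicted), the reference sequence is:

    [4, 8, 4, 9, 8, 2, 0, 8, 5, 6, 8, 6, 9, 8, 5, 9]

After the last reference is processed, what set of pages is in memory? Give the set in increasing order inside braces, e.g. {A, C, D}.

4: fault, frames {4}
8: fault, frames {4,8}
4: hit
9: fault, frames {8,4,9}
8: hit
2: fault, evict 4, frames {9,8,2}
0: fault, evict 9, frames {8,2,0}
8: hit
5: fault, evict 2, frames {0,8,5}
6: fault, evict 0, frames {8,5,6}
8: hit
6: hit
9: fault, evict 5, frames {8,6,9}
8: hit
5: fault, evict 6, frames {9,8,5}
9: hit

{5, 8, 9}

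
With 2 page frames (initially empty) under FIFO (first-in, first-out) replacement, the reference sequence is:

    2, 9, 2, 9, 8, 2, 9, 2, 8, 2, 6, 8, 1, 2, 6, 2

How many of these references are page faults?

12

2 -> fault, frames (2)
9 -> fault, frames (2 9)
2 -> hit
9 -> hit
8 -> fault, evict 2, frames (9 8)
2 -> fault, evict 9, frames (8 2)
9 -> fault, evict 8, frames (2 9)
2 -> hit
8 -> fault, evict 2, frames (9 8)
2 -> fault, evict 9, frames (8 2)
6 -> fault, evict 8, frames (2 6)
8 -> fault, evict 2, frames (6 8)
1 -> fault, evict 6, frames (8 1)
2 -> fault, evict 8, frames (1 2)
6 -> fault, evict 1, frames (2 6)
2 -> hit
Page faults: 12.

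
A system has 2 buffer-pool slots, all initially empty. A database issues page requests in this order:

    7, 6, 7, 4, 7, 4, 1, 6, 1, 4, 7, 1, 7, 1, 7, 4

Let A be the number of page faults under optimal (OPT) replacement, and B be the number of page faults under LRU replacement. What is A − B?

Under OPT: F F . F . . F F . F F . . . . F → 8 faults.
Under LRU: F F . F . . F F . F F F . . . F → 9 faults.
A − B = 8 − 9 = -1.

-1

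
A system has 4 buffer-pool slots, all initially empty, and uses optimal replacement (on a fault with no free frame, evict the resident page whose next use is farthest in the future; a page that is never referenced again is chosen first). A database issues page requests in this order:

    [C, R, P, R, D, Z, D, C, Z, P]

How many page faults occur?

5

C → miss, frames (C)
R → miss, frames (C R)
P → miss, frames (C R P)
R → hit
D → miss, frames (C R P D)
Z → miss, evict R, frames (C P D Z)
D → hit
C → hit
Z → hit
P → hit
Page faults: 5.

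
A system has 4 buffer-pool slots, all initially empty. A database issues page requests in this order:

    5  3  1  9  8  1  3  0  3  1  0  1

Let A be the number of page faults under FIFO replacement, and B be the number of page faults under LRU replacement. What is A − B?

2

Under FIFO: F F F F F . . F F F . . → 8 faults.
Under LRU: F F F F F . . F . . . . → 6 faults.
A − B = 8 − 6 = 2.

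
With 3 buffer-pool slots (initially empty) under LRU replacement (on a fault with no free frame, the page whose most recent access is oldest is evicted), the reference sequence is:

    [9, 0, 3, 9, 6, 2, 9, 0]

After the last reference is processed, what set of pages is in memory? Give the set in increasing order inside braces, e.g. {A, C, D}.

{0, 2, 9}

9: miss, frames {9}
0: miss, frames {9,0}
3: miss, frames {9,0,3}
9: hit
6: miss, evict 0, frames {3,9,6}
2: miss, evict 3, frames {9,6,2}
9: hit
0: miss, evict 6, frames {2,9,0}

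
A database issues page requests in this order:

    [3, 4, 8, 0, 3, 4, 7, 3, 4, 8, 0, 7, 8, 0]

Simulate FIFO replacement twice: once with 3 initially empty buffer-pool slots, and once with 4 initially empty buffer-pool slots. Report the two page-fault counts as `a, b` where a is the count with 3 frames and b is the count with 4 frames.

3 frames: F F F F F F F . . F F . . . → 9 faults.
4 frames: F F F F . . F F F F F F . . → 10 faults.
10 > 9: adding a frame increased faults — Belady's anomaly.

9, 10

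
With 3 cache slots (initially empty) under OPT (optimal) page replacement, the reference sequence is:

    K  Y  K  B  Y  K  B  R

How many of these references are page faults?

K -> miss, frames {K}
Y -> miss, frames {K,Y}
K -> hit
B -> miss, frames {K,Y,B}
Y -> hit
K -> hit
B -> hit
R -> miss, evict B, frames {K,Y,R}
Page faults: 4.

4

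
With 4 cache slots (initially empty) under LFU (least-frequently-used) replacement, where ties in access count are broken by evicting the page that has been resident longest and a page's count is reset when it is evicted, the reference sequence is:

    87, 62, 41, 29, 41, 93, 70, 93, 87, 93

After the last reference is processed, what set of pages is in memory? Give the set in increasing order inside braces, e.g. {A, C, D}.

87 -> miss, frames (87)
62 -> miss, frames (87 62)
41 -> miss, frames (87 62 41)
29 -> miss, frames (87 62 41 29)
41 -> hit
93 -> miss, evict 87, frames (62 41 29 93)
70 -> miss, evict 62, frames (41 29 93 70)
93 -> hit
87 -> miss, evict 29, frames (41 93 70 87)
93 -> hit

{41, 70, 87, 93}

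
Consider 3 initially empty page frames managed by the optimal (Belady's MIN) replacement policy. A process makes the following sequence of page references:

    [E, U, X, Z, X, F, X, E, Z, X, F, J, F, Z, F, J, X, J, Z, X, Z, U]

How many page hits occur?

13

E → fault, frames [E]
U → fault, frames [E, U]
X → fault, frames [E, U, X]
Z → fault, evict U, frames [E, X, Z]
X → hit
F → fault, evict Z, frames [E, X, F]
X → hit
E → hit
Z → fault, evict E, frames [X, F, Z]
X → hit
F → hit
J → fault, evict X, frames [F, Z, J]
F → hit
Z → hit
F → hit
J → hit
X → fault, evict F, frames [Z, J, X]
J → hit
Z → hit
X → hit
Z → hit
U → fault, evict X, frames [Z, J, U]
Hits: 13.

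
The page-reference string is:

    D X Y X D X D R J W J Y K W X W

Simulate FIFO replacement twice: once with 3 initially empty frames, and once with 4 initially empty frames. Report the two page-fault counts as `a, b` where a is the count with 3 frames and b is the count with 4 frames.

10, 8

3 frames: F F F . . . . F F F . F F . F F → 10 faults.
4 frames: F F F . . . . F F F . . F . F . → 8 faults.
8 < 10: adding a frame reduced faults, as is typical.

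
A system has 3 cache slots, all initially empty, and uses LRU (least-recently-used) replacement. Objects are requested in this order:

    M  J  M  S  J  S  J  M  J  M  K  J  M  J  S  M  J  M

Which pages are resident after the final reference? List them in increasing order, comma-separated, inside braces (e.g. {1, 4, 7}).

M → miss, frames {M}
J → miss, frames {M,J}
M → hit
S → miss, frames {J,M,S}
J → hit
S → hit
J → hit
M → hit
J → hit
M → hit
K → miss, evict S, frames {J,M,K}
J → hit
M → hit
J → hit
S → miss, evict K, frames {M,J,S}
M → hit
J → hit
M → hit

{J, M, S}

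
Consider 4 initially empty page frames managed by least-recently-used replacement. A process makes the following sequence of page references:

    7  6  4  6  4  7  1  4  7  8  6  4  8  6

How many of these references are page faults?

7 -> miss, frames {7}
6 -> miss, frames {7,6}
4 -> miss, frames {7,6,4}
6 -> hit
4 -> hit
7 -> hit
1 -> miss, frames {6,4,7,1}
4 -> hit
7 -> hit
8 -> miss, evict 6, frames {1,4,7,8}
6 -> miss, evict 1, frames {4,7,8,6}
4 -> hit
8 -> hit
6 -> hit
Page faults: 6.

6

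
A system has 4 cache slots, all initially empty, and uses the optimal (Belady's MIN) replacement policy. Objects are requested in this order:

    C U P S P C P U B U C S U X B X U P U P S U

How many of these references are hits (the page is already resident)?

C → miss, frames [C]
U → miss, frames [C, U]
P → miss, frames [C, U, P]
S → miss, frames [C, U, P, S]
P → hit
C → hit
P → hit
U → hit
B → miss, evict P, frames [C, U, S, B]
U → hit
C → hit
S → hit
U → hit
X → miss, evict C, frames [U, S, B, X]
B → hit
X → hit
U → hit
P → miss, evict X, frames [U, S, B, P]
U → hit
P → hit
S → hit
U → hit
Hits: 15.

15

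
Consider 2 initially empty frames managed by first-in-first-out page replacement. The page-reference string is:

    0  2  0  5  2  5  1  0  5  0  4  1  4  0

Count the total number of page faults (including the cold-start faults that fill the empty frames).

0: miss, frames [0]
2: miss, frames [0, 2]
0: hit
5: miss, evict 0, frames [2, 5]
2: hit
5: hit
1: miss, evict 2, frames [5, 1]
0: miss, evict 5, frames [1, 0]
5: miss, evict 1, frames [0, 5]
0: hit
4: miss, evict 0, frames [5, 4]
1: miss, evict 5, frames [4, 1]
4: hit
0: miss, evict 4, frames [1, 0]
Page faults: 9.

9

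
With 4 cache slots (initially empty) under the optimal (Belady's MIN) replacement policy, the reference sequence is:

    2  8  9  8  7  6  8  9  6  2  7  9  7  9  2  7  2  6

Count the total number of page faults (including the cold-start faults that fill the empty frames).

6

2: miss, frames [2]
8: miss, frames [2, 8]
9: miss, frames [2, 8, 9]
8: hit
7: miss, frames [2, 8, 9, 7]
6: miss, evict 7, frames [2, 8, 9, 6]
8: hit
9: hit
6: hit
2: hit
7: miss, evict 8, frames [2, 9, 6, 7]
9: hit
7: hit
9: hit
2: hit
7: hit
2: hit
6: hit
Page faults: 6.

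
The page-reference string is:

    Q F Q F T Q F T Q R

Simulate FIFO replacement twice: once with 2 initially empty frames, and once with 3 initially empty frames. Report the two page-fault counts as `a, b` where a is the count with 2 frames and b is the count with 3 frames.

8, 4

2 frames: F F . . F F F F F F → 8 faults.
3 frames: F F . . F . . . . F → 4 faults.
4 < 8: adding a frame reduced faults, as is typical.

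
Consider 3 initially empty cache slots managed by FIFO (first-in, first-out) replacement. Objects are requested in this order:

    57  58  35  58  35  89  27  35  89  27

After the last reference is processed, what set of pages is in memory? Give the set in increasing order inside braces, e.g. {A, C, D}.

57 -> miss, frames (57)
58 -> miss, frames (57 58)
35 -> miss, frames (57 58 35)
58 -> hit
35 -> hit
89 -> miss, evict 57, frames (58 35 89)
27 -> miss, evict 58, frames (35 89 27)
35 -> hit
89 -> hit
27 -> hit

{27, 35, 89}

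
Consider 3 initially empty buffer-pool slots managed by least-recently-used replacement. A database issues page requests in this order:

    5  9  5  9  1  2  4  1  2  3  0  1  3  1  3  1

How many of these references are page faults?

8

5 → fault, frames (5)
9 → fault, frames (5 9)
5 → hit
9 → hit
1 → fault, frames (5 9 1)
2 → fault, evict 5, frames (9 1 2)
4 → fault, evict 9, frames (1 2 4)
1 → hit
2 → hit
3 → fault, evict 4, frames (1 2 3)
0 → fault, evict 1, frames (2 3 0)
1 → fault, evict 2, frames (3 0 1)
3 → hit
1 → hit
3 → hit
1 → hit
Page faults: 8.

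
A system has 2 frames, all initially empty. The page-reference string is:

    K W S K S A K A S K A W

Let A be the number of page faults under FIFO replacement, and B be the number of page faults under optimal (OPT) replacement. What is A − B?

2

Under FIFO: F F F F . F . . F F F F → 9 faults.
Under OPT: F F F . . F . . F . F F → 7 faults.
A − B = 9 − 7 = 2.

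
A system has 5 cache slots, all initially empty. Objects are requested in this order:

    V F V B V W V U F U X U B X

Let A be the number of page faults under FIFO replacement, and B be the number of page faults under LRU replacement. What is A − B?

Under FIFO: F F . F . F . F . . F . . . → 6 faults.
Under LRU: F F . F . F . F . . F . F . → 7 faults.
A − B = 6 − 7 = -1.

-1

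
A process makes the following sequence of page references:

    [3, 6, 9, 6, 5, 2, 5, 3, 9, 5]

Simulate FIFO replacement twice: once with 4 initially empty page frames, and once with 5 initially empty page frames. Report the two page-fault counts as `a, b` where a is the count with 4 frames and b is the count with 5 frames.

6, 5

4 frames: F F F . F F . F . . → 6 faults.
5 frames: F F F . F F . . . . → 5 faults.
5 < 6: adding a frame reduced faults, as is typical.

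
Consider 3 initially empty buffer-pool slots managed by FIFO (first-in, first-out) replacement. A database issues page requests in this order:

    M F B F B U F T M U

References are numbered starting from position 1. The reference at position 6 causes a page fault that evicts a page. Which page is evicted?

M

pos 1: M → miss, frames {M}
pos 2: F → miss, frames {M,F}
pos 3: B → miss, frames {M,F,B}
pos 4: F → hit
pos 5: B → hit
pos 6: U → miss, evict M, frames {F,B,U}
At position 6, page M is evicted.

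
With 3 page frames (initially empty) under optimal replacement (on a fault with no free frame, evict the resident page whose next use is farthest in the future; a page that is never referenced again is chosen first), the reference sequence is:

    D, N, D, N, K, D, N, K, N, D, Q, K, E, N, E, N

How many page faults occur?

5

D: miss, frames [D]
N: miss, frames [D, N]
D: hit
N: hit
K: miss, frames [D, N, K]
D: hit
N: hit
K: hit
N: hit
D: hit
Q: miss, evict D, frames [N, K, Q]
K: hit
E: miss, evict Q, frames [N, K, E]
N: hit
E: hit
N: hit
Page faults: 5.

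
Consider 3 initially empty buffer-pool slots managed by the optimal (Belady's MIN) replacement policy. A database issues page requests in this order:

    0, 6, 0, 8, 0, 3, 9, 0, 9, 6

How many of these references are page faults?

5

0 → miss, frames [0]
6 → miss, frames [0, 6]
0 → hit
8 → miss, frames [0, 6, 8]
0 → hit
3 → miss, evict 8, frames [0, 6, 3]
9 → miss, evict 3, frames [0, 6, 9]
0 → hit
9 → hit
6 → hit
Page faults: 5.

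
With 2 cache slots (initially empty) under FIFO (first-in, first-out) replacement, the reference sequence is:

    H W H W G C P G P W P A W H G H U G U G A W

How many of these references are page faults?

H -> fault, frames (H)
W -> fault, frames (H W)
H -> hit
W -> hit
G -> fault, evict H, frames (W G)
C -> fault, evict W, frames (G C)
P -> fault, evict G, frames (C P)
G -> fault, evict C, frames (P G)
P -> hit
W -> fault, evict P, frames (G W)
P -> fault, evict G, frames (W P)
A -> fault, evict W, frames (P A)
W -> fault, evict P, frames (A W)
H -> fault, evict A, frames (W H)
G -> fault, evict W, frames (H G)
H -> hit
U -> fault, evict H, frames (G U)
G -> hit
U -> hit
G -> hit
A -> fault, evict G, frames (U A)
W -> fault, evict U, frames (A W)
Page faults: 15.

15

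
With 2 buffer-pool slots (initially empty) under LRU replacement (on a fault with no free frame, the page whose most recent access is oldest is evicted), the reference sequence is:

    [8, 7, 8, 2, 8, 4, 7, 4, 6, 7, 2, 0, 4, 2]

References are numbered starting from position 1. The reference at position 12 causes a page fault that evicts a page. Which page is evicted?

7

pos 1: 8: miss, frames [8]
pos 2: 7: miss, frames [8, 7]
pos 3: 8: hit
pos 4: 2: miss, evict 7, frames [8, 2]
pos 5: 8: hit
pos 6: 4: miss, evict 2, frames [8, 4]
pos 7: 7: miss, evict 8, frames [4, 7]
pos 8: 4: hit
pos 9: 6: miss, evict 7, frames [4, 6]
pos 10: 7: miss, evict 4, frames [6, 7]
pos 11: 2: miss, evict 6, frames [7, 2]
pos 12: 0: miss, evict 7, frames [2, 0]
At position 12, page 7 is evicted.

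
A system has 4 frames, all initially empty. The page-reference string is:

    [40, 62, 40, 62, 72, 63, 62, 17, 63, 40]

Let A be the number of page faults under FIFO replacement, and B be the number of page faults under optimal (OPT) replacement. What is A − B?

1

Under FIFO: F F . . F F . F . F → 6 faults.
Under OPT: F F . . F F . F . . → 5 faults.
A − B = 6 − 5 = 1.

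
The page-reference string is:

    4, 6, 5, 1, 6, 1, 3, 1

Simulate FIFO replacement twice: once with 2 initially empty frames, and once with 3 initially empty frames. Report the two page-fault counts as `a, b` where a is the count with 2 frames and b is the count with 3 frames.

2 frames: F F F F F . F F → 7 faults.
3 frames: F F F F . . F . → 5 faults.
5 < 7: adding a frame reduced faults, as is typical.

7, 5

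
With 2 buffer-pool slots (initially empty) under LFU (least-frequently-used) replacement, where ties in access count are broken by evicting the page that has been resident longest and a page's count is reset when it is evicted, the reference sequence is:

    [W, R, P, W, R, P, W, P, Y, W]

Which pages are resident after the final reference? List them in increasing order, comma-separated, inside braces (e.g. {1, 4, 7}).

{P, W}

W -> fault, frames {W}
R -> fault, frames {W,R}
P -> fault, evict W, frames {R,P}
W -> fault, evict R, frames {P,W}
R -> fault, evict P, frames {W,R}
P -> fault, evict W, frames {R,P}
W -> fault, evict R, frames {P,W}
P -> hit
Y -> fault, evict W, frames {P,Y}
W -> fault, evict Y, frames {P,W}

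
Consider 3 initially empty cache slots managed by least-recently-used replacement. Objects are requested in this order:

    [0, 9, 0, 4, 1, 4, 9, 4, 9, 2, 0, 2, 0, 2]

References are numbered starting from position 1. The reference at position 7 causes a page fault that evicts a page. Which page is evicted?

0

pos 1: 0 → fault, frames (0)
pos 2: 9 → fault, frames (0 9)
pos 3: 0 → hit
pos 4: 4 → fault, frames (9 0 4)
pos 5: 1 → fault, evict 9, frames (0 4 1)
pos 6: 4 → hit
pos 7: 9 → fault, evict 0, frames (1 4 9)
At position 7, page 0 is evicted.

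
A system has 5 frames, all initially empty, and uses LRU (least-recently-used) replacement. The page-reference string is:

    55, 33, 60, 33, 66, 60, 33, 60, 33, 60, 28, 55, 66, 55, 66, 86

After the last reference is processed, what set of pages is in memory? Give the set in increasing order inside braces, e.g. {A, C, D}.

55 → fault, frames [55]
33 → fault, frames [55, 33]
60 → fault, frames [55, 33, 60]
33 → hit
66 → fault, frames [55, 60, 33, 66]
60 → hit
33 → hit
60 → hit
33 → hit
60 → hit
28 → fault, frames [55, 66, 33, 60, 28]
55 → hit
66 → hit
55 → hit
66 → hit
86 → fault, evict 33, frames [60, 28, 55, 66, 86]

{28, 55, 60, 66, 86}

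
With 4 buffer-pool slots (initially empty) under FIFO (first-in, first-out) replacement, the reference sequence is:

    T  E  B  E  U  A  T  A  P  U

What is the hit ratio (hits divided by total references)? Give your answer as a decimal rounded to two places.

0.30

T -> miss, frames [T]
E -> miss, frames [T, E]
B -> miss, frames [T, E, B]
E -> hit
U -> miss, frames [T, E, B, U]
A -> miss, evict T, frames [E, B, U, A]
T -> miss, evict E, frames [B, U, A, T]
A -> hit
P -> miss, evict B, frames [U, A, T, P]
U -> hit
Hits: 3 of 10 references → 3/10 = 0.3000.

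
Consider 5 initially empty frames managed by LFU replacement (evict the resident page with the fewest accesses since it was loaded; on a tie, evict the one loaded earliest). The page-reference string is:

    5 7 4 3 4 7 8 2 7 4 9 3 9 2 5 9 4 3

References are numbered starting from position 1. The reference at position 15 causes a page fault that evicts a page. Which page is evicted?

3

pos 1: 5 -> miss, frames (5)
pos 2: 7 -> miss, frames (5 7)
pos 3: 4 -> miss, frames (5 7 4)
pos 4: 3 -> miss, frames (5 7 4 3)
pos 5: 4 -> hit
pos 6: 7 -> hit
pos 7: 8 -> miss, frames (5 7 4 3 8)
pos 8: 2 -> miss, evict 5, frames (7 4 3 8 2)
pos 9: 7 -> hit
pos 10: 4 -> hit
pos 11: 9 -> miss, evict 3, frames (7 4 8 2 9)
pos 12: 3 -> miss, evict 8, frames (7 4 2 9 3)
pos 13: 9 -> hit
pos 14: 2 -> hit
pos 15: 5 -> miss, evict 3, frames (7 4 2 9 5)
At position 15, page 3 is evicted.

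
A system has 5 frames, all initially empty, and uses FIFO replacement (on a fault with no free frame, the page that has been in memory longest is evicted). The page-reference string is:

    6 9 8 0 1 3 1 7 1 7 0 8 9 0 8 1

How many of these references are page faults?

9

6 -> miss, frames [6]
9 -> miss, frames [6, 9]
8 -> miss, frames [6, 9, 8]
0 -> miss, frames [6, 9, 8, 0]
1 -> miss, frames [6, 9, 8, 0, 1]
3 -> miss, evict 6, frames [9, 8, 0, 1, 3]
1 -> hit
7 -> miss, evict 9, frames [8, 0, 1, 3, 7]
1 -> hit
7 -> hit
0 -> hit
8 -> hit
9 -> miss, evict 8, frames [0, 1, 3, 7, 9]
0 -> hit
8 -> miss, evict 0, frames [1, 3, 7, 9, 8]
1 -> hit
Page faults: 9.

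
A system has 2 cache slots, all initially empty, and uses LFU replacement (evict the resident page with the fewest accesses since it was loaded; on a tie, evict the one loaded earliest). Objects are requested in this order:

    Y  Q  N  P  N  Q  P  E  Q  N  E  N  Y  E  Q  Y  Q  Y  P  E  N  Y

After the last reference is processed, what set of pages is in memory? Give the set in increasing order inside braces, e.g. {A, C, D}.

{N, Y}

Y -> miss, frames {Y}
Q -> miss, frames {Y,Q}
N -> miss, evict Y, frames {Q,N}
P -> miss, evict Q, frames {N,P}
N -> hit
Q -> miss, evict P, frames {N,Q}
P -> miss, evict Q, frames {N,P}
E -> miss, evict P, frames {N,E}
Q -> miss, evict E, frames {N,Q}
N -> hit
E -> miss, evict Q, frames {N,E}
N -> hit
Y -> miss, evict E, frames {N,Y}
E -> miss, evict Y, frames {N,E}
Q -> miss, evict E, frames {N,Q}
Y -> miss, evict Q, frames {N,Y}
Q -> miss, evict Y, frames {N,Q}
Y -> miss, evict Q, frames {N,Y}
P -> miss, evict Y, frames {N,P}
E -> miss, evict P, frames {N,E}
N -> hit
Y -> miss, evict E, frames {N,Y}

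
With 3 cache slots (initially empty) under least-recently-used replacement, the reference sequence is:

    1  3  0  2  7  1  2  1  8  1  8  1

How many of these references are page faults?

1 -> miss, frames (1)
3 -> miss, frames (1 3)
0 -> miss, frames (1 3 0)
2 -> miss, evict 1, frames (3 0 2)
7 -> miss, evict 3, frames (0 2 7)
1 -> miss, evict 0, frames (2 7 1)
2 -> hit
1 -> hit
8 -> miss, evict 7, frames (2 1 8)
1 -> hit
8 -> hit
1 -> hit
Page faults: 7.

7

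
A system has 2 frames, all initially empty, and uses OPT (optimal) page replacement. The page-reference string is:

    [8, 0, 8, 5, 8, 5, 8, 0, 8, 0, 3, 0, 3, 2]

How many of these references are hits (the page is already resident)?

8

8 -> fault, frames (8)
0 -> fault, frames (8 0)
8 -> hit
5 -> fault, evict 0, frames (8 5)
8 -> hit
5 -> hit
8 -> hit
0 -> fault, evict 5, frames (8 0)
8 -> hit
0 -> hit
3 -> fault, evict 8, frames (0 3)
0 -> hit
3 -> hit
2 -> fault, evict 3, frames (0 2)
Hits: 8.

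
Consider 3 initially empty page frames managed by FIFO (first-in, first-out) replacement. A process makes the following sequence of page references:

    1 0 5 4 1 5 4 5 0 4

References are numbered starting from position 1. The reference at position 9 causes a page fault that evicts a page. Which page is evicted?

pos 1: 1 → miss, frames {1}
pos 2: 0 → miss, frames {1,0}
pos 3: 5 → miss, frames {1,0,5}
pos 4: 4 → miss, evict 1, frames {0,5,4}
pos 5: 1 → miss, evict 0, frames {5,4,1}
pos 6: 5 → hit
pos 7: 4 → hit
pos 8: 5 → hit
pos 9: 0 → miss, evict 5, frames {4,1,0}
At position 9, page 5 is evicted.

5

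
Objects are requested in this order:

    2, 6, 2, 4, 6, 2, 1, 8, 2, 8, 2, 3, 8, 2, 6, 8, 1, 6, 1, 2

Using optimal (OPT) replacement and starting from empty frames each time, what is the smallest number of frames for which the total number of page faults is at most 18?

2

f=1: 20 faults
f=2: 11 faults
f=3: 8 faults
f=4: 7 faults
f=5: 6 faults
f=6: 6 faults
Smallest f with faults ≤ 18 is 2.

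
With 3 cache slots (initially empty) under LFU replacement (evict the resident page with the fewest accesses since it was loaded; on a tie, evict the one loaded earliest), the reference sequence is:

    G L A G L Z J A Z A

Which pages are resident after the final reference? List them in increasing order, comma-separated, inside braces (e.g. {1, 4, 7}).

{A, G, L}

G: miss, frames (G)
L: miss, frames (G L)
A: miss, frames (G L A)
G: hit
L: hit
Z: miss, evict A, frames (G L Z)
J: miss, evict Z, frames (G L J)
A: miss, evict J, frames (G L A)
Z: miss, evict A, frames (G L Z)
A: miss, evict Z, frames (G L A)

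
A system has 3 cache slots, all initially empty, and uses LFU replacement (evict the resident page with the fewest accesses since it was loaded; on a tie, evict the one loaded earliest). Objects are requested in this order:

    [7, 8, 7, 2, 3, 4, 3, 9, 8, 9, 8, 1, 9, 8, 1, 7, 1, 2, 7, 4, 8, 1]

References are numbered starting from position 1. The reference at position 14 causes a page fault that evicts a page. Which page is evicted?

9

pos 1: 7 -> fault, frames {7}
pos 2: 8 -> fault, frames {7,8}
pos 3: 7 -> hit
pos 4: 2 -> fault, frames {7,8,2}
pos 5: 3 -> fault, evict 8, frames {7,2,3}
pos 6: 4 -> fault, evict 2, frames {7,3,4}
pos 7: 3 -> hit
pos 8: 9 -> fault, evict 4, frames {7,3,9}
pos 9: 8 -> fault, evict 9, frames {7,3,8}
pos 10: 9 -> fault, evict 8, frames {7,3,9}
pos 11: 8 -> fault, evict 9, frames {7,3,8}
pos 12: 1 -> fault, evict 8, frames {7,3,1}
pos 13: 9 -> fault, evict 1, frames {7,3,9}
pos 14: 8 -> fault, evict 9, frames {7,3,8}
At position 14, page 9 is evicted.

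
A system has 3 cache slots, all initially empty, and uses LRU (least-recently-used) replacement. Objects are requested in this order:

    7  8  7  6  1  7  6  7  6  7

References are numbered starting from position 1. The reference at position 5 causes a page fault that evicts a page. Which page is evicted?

pos 1: 7: miss, frames {7}
pos 2: 8: miss, frames {7,8}
pos 3: 7: hit
pos 4: 6: miss, frames {8,7,6}
pos 5: 1: miss, evict 8, frames {7,6,1}
At position 5, page 8 is evicted.

8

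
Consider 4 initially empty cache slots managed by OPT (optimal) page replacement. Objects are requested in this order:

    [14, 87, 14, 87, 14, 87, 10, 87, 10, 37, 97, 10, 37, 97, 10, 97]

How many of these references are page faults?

5

14 → fault, frames [14]
87 → fault, frames [14, 87]
14 → hit
87 → hit
14 → hit
87 → hit
10 → fault, frames [14, 87, 10]
87 → hit
10 → hit
37 → fault, frames [14, 87, 10, 37]
97 → fault, evict 87, frames [14, 10, 37, 97]
10 → hit
37 → hit
97 → hit
10 → hit
97 → hit
Page faults: 5.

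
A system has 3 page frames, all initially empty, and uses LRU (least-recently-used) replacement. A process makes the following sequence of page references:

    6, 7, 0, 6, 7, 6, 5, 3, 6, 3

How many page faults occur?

6 -> fault, frames {6}
7 -> fault, frames {6,7}
0 -> fault, frames {6,7,0}
6 -> hit
7 -> hit
6 -> hit
5 -> fault, evict 0, frames {7,6,5}
3 -> fault, evict 7, frames {6,5,3}
6 -> hit
3 -> hit
Page faults: 5.

5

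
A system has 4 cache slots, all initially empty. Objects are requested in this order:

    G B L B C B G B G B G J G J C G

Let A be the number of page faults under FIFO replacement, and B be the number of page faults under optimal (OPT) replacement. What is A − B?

1

Under FIFO: F F F . F . . . . . . F F . . . → 6 faults.
Under OPT: F F F . F . . . . . . F . . . . → 5 faults.
A − B = 6 − 5 = 1.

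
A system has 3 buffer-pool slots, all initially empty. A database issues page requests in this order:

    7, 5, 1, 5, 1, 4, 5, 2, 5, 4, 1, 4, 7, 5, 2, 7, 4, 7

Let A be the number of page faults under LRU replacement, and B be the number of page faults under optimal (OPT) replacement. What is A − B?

Under LRU: F F F . . F . F . . F . F F F . F . → 10 faults.
Under OPT: F F F . . F . F . . F . F . F . . . → 8 faults.
A − B = 10 − 8 = 2.

2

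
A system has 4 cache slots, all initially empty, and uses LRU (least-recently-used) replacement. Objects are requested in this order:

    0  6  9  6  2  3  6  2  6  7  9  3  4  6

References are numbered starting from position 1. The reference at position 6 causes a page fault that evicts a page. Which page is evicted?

pos 1: 0 → fault, frames [0]
pos 2: 6 → fault, frames [0, 6]
pos 3: 9 → fault, frames [0, 6, 9]
pos 4: 6 → hit
pos 5: 2 → fault, frames [0, 9, 6, 2]
pos 6: 3 → fault, evict 0, frames [9, 6, 2, 3]
At position 6, page 0 is evicted.

0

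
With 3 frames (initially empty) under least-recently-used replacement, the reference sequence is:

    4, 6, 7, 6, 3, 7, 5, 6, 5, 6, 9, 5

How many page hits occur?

5

4 → miss, frames {4}
6 → miss, frames {4,6}
7 → miss, frames {4,6,7}
6 → hit
3 → miss, evict 4, frames {7,6,3}
7 → hit
5 → miss, evict 6, frames {3,7,5}
6 → miss, evict 3, frames {7,5,6}
5 → hit
6 → hit
9 → miss, evict 7, frames {5,6,9}
5 → hit
Hits: 5.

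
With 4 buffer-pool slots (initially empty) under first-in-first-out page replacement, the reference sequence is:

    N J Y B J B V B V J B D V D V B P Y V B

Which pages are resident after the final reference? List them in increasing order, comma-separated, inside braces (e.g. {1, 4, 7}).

N: miss, frames {N}
J: miss, frames {N,J}
Y: miss, frames {N,J,Y}
B: miss, frames {N,J,Y,B}
J: hit
B: hit
V: miss, evict N, frames {J,Y,B,V}
B: hit
V: hit
J: hit
B: hit
D: miss, evict J, frames {Y,B,V,D}
V: hit
D: hit
V: hit
B: hit
P: miss, evict Y, frames {B,V,D,P}
Y: miss, evict B, frames {V,D,P,Y}
V: hit
B: miss, evict V, frames {D,P,Y,B}

{B, D, P, Y}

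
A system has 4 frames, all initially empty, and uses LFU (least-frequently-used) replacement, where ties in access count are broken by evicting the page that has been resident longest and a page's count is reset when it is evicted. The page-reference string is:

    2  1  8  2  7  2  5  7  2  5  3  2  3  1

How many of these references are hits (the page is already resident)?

7

2: miss, frames [2]
1: miss, frames [2, 1]
8: miss, frames [2, 1, 8]
2: hit
7: miss, frames [2, 1, 8, 7]
2: hit
5: miss, evict 1, frames [2, 8, 7, 5]
7: hit
2: hit
5: hit
3: miss, evict 8, frames [2, 7, 5, 3]
2: hit
3: hit
1: miss, evict 7, frames [2, 5, 3, 1]
Hits: 7.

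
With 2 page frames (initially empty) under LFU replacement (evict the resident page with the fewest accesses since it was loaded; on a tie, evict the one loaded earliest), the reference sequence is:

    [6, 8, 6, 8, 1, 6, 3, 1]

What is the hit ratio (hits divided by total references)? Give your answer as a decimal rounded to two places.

6: miss, frames [6]
8: miss, frames [6, 8]
6: hit
8: hit
1: miss, evict 6, frames [8, 1]
6: miss, evict 1, frames [8, 6]
3: miss, evict 6, frames [8, 3]
1: miss, evict 3, frames [8, 1]
Hits: 2 of 8 references → 2/8 = 0.2500.

0.25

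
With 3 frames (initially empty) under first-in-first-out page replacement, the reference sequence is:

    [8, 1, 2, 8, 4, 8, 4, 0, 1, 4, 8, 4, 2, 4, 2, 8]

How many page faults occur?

8: fault, frames (8)
1: fault, frames (8 1)
2: fault, frames (8 1 2)
8: hit
4: fault, evict 8, frames (1 2 4)
8: fault, evict 1, frames (2 4 8)
4: hit
0: fault, evict 2, frames (4 8 0)
1: fault, evict 4, frames (8 0 1)
4: fault, evict 8, frames (0 1 4)
8: fault, evict 0, frames (1 4 8)
4: hit
2: fault, evict 1, frames (4 8 2)
4: hit
2: hit
8: hit
Page faults: 10.

10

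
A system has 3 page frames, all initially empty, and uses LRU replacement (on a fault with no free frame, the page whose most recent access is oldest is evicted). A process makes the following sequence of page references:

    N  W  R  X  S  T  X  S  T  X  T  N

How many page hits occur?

5

N: fault, frames {N}
W: fault, frames {N,W}
R: fault, frames {N,W,R}
X: fault, evict N, frames {W,R,X}
S: fault, evict W, frames {R,X,S}
T: fault, evict R, frames {X,S,T}
X: hit
S: hit
T: hit
X: hit
T: hit
N: fault, evict S, frames {X,T,N}
Hits: 5.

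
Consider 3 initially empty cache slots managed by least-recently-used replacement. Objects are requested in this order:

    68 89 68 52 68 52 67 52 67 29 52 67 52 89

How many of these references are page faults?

6

68: fault, frames (68)
89: fault, frames (68 89)
68: hit
52: fault, frames (89 68 52)
68: hit
52: hit
67: fault, evict 89, frames (68 52 67)
52: hit
67: hit
29: fault, evict 68, frames (52 67 29)
52: hit
67: hit
52: hit
89: fault, evict 29, frames (67 52 89)
Page faults: 6.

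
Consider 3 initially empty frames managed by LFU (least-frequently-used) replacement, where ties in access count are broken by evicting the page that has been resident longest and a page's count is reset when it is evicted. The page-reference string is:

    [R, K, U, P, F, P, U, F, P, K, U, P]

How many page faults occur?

R: fault, frames {R}
K: fault, frames {R,K}
U: fault, frames {R,K,U}
P: fault, evict R, frames {K,U,P}
F: fault, evict K, frames {U,P,F}
P: hit
U: hit
F: hit
P: hit
K: fault, evict U, frames {P,F,K}
U: fault, evict K, frames {P,F,U}
P: hit
Page faults: 7.

7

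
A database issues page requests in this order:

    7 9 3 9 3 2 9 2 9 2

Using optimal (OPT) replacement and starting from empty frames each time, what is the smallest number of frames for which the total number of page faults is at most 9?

f=1: 10 faults
f=2: 4 faults
f=3: 4 faults
f=4: 4 faults
Smallest f with faults ≤ 9 is 2.

2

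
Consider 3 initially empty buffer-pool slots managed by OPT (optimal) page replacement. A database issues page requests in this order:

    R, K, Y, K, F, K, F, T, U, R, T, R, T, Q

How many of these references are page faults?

R → miss, frames {R}
K → miss, frames {R,K}
Y → miss, frames {R,K,Y}
K → hit
F → miss, evict Y, frames {R,K,F}
K → hit
F → hit
T → miss, evict F, frames {R,K,T}
U → miss, evict K, frames {R,T,U}
R → hit
T → hit
R → hit
T → hit
Q → miss, evict U, frames {R,T,Q}
Page faults: 7.

7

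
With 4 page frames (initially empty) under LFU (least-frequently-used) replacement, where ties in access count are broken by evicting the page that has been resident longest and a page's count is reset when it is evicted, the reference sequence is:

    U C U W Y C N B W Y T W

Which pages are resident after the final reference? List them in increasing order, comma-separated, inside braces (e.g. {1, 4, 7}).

U → fault, frames (U)
C → fault, frames (U C)
U → hit
W → fault, frames (U C W)
Y → fault, frames (U C W Y)
C → hit
N → fault, evict W, frames (U C Y N)
B → fault, evict Y, frames (U C N B)
W → fault, evict N, frames (U C B W)
Y → fault, evict B, frames (U C W Y)
T → fault, evict W, frames (U C Y T)
W → fault, evict Y, frames (U C T W)

{C, T, U, W}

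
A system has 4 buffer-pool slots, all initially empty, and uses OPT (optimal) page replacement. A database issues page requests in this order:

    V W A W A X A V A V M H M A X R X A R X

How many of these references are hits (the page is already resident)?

13

V → fault, frames {V}
W → fault, frames {V,W}
A → fault, frames {V,W,A}
W → hit
A → hit
X → fault, frames {V,W,A,X}
A → hit
V → hit
A → hit
V → hit
M → fault, evict W, frames {V,A,X,M}
H → fault, evict V, frames {A,X,M,H}
M → hit
A → hit
X → hit
R → fault, evict H, frames {A,X,M,R}
X → hit
A → hit
R → hit
X → hit
Hits: 13.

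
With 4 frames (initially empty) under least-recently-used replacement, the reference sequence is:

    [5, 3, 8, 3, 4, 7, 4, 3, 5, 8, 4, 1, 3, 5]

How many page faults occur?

5 -> miss, frames [5]
3 -> miss, frames [5, 3]
8 -> miss, frames [5, 3, 8]
3 -> hit
4 -> miss, frames [5, 8, 3, 4]
7 -> miss, evict 5, frames [8, 3, 4, 7]
4 -> hit
3 -> hit
5 -> miss, evict 8, frames [7, 4, 3, 5]
8 -> miss, evict 7, frames [4, 3, 5, 8]
4 -> hit
1 -> miss, evict 3, frames [5, 8, 4, 1]
3 -> miss, evict 5, frames [8, 4, 1, 3]
5 -> miss, evict 8, frames [4, 1, 3, 5]
Page faults: 10.

10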